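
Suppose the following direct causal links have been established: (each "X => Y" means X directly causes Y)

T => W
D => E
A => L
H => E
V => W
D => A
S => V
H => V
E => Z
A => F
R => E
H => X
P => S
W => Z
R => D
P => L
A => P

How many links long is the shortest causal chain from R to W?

Shortest chain: R → D → A → P → S → V → W.

6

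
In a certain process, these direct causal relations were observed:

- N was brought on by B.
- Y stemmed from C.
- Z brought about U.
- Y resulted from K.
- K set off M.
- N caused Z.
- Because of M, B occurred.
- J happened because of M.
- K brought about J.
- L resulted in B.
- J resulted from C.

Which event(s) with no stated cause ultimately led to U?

Tracing upstream from U: U ← Z ← N ← B ← M ← K.
A separate upstream branch: U ← Z ← N ← B ← L.
Each of those chain origins has no stated cause.

K, L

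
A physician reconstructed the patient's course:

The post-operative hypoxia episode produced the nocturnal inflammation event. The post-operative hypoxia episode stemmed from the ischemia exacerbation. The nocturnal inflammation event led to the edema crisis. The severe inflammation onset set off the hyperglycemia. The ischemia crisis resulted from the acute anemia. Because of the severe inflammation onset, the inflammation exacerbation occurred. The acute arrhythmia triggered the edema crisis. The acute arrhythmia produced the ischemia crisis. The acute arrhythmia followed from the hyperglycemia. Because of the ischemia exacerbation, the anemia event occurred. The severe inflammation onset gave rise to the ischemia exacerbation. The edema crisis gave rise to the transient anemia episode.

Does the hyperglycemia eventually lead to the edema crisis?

There is a causal chain: the hyperglycemia → the acute arrhythmia → the edema crisis.

Yes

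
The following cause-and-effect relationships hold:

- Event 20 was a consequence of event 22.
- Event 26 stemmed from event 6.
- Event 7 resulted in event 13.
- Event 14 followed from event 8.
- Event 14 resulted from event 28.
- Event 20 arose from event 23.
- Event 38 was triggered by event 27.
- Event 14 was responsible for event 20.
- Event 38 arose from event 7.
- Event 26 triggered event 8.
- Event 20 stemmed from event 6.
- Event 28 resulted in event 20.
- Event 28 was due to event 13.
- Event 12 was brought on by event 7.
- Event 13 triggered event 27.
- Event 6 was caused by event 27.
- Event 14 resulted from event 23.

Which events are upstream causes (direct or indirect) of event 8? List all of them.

event 13, event 26, event 27, event 6, event 7

Immediate cause of event 8: event 26.
Further upstream: event 7, event 13, event 27, event 6.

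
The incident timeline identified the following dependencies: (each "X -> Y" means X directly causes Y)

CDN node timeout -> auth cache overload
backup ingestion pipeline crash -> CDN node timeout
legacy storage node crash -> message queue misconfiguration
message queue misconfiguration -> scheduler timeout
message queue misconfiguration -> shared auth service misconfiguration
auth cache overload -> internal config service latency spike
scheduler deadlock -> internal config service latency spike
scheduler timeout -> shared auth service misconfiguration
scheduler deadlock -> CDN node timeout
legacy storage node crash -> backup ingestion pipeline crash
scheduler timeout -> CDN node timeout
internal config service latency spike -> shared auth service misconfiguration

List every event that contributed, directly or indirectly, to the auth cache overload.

Immediate cause of the auth cache overload: the CDN node timeout.
Further upstream: the legacy storage node crash, the backup ingestion pipeline crash, the message queue misconfiguration, the scheduler timeout, the scheduler deadlock.

the CDN node timeout, the backup ingestion pipeline crash, the legacy storage node crash, the message queue misconfiguration, the scheduler deadlock, the scheduler timeout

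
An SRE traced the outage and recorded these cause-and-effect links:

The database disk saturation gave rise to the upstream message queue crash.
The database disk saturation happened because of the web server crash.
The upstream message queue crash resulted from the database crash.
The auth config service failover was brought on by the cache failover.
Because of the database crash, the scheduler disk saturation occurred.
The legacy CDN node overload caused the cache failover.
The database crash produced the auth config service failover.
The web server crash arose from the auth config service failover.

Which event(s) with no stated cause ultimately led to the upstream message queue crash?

Tracing upstream from the upstream message queue crash: the upstream message queue crash ← the database crash.
A separate upstream branch: the upstream message queue crash ← the database disk saturation ← the web server crash ← the auth config service failover ← the cache failover ← the legacy CDN node overload.
Each of those chain origins has no stated cause.

the database crash, the legacy CDN node overload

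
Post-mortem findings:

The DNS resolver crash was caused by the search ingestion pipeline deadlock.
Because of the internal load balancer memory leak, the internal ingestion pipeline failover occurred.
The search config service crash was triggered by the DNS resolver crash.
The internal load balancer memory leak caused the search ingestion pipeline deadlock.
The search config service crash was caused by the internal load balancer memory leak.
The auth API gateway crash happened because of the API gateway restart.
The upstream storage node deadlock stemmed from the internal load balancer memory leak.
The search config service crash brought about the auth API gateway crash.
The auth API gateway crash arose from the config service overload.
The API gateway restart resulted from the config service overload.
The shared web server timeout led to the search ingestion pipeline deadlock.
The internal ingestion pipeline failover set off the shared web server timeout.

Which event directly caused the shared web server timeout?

Upstream contributors include the internal load balancer memory leak, but only the internal ingestion pipeline failover feeds directly into the shared web server timeout.

the internal ingestion pipeline failover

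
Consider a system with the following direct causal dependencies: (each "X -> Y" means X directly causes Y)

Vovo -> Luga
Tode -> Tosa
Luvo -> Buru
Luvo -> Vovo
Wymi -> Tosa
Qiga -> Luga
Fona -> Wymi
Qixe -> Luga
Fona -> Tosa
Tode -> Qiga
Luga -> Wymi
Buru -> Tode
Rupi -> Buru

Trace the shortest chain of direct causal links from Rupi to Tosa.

Rupi → Buru → Tode → Tosa

Rupi → Buru
Buru → Tode
Tode → Tosa
Length: 3 steps.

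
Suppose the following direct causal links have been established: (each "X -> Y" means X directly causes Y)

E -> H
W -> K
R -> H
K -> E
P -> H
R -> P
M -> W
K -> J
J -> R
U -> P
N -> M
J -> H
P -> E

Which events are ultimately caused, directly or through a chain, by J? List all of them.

E, H, P, R

Direct effects: R, H.
2 steps out: P.
3 steps out: E.
Not reachable from it: U, N, M, W, K.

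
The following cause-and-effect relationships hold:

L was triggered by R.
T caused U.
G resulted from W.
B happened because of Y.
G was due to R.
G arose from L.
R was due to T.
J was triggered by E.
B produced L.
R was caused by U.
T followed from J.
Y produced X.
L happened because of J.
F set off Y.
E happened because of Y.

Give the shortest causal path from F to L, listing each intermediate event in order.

F → Y → B → L

F → Y
Y → B
B → L
Length: 3 steps.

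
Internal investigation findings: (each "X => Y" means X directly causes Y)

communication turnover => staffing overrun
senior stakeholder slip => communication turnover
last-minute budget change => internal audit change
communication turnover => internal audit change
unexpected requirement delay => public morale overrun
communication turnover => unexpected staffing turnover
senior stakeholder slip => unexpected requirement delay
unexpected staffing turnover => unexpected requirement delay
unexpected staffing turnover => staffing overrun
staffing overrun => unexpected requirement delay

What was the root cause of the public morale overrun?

the senior stakeholder slip

Tracing upstream from the public morale overrun: the public morale overrun ← the unexpected requirement delay ← the senior stakeholder slip.
The senior stakeholder slip has no stated cause, so it is the root.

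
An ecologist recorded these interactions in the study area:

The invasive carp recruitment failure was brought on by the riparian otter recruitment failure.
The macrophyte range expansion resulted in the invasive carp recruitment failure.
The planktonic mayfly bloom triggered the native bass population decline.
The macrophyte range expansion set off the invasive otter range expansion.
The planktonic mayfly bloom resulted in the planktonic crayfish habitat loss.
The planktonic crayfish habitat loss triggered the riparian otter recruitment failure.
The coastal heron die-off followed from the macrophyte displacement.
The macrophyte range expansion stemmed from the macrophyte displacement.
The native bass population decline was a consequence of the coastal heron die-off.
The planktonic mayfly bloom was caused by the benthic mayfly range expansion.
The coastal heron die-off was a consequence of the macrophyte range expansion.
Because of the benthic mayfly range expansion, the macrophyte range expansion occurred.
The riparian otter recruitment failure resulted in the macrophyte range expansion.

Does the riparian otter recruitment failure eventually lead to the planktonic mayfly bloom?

No

The riparian otter recruitment failure leads to the macrophyte range expansion, the invasive carp recruitment failure, the invasive otter range expansion, the coastal heron die-off, the native bass population decline; the planktonic mayfly bloom is not among them.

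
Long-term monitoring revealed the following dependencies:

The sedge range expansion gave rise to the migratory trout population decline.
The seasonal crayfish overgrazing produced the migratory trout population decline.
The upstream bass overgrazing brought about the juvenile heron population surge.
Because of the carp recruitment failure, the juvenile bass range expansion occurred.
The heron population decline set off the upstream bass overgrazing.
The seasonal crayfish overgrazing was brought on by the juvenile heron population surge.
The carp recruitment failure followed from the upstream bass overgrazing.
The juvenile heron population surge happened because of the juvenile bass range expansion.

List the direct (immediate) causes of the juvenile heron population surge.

Upstream contributors include the heron population decline, the carp recruitment failure, but only the juvenile bass range expansion, the upstream bass overgrazing feed directly into the juvenile heron population surge.

the juvenile bass range expansion, the upstream bass overgrazing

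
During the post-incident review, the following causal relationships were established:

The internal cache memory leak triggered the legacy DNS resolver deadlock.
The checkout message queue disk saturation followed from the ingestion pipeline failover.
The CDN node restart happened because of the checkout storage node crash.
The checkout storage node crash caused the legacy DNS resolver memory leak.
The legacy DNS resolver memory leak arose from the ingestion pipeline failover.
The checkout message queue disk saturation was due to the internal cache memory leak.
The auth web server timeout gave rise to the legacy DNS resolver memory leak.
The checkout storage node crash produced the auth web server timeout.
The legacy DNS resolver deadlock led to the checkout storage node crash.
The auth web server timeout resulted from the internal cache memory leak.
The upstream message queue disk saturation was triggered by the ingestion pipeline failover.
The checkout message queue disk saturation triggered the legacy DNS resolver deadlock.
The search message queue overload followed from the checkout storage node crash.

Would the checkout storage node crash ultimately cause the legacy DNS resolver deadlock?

No

The checkout storage node crash leads to the search message queue overload, the CDN node restart, the auth web server timeout, the legacy DNS resolver memory leak; the legacy DNS resolver deadlock is not among them.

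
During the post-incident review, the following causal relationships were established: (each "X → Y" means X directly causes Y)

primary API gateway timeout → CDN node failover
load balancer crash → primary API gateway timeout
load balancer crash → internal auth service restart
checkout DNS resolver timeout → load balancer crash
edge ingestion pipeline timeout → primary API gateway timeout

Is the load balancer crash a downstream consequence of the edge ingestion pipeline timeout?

No

The edge ingestion pipeline timeout leads to the primary API gateway timeout, the CDN node failover; the load balancer crash is not among them.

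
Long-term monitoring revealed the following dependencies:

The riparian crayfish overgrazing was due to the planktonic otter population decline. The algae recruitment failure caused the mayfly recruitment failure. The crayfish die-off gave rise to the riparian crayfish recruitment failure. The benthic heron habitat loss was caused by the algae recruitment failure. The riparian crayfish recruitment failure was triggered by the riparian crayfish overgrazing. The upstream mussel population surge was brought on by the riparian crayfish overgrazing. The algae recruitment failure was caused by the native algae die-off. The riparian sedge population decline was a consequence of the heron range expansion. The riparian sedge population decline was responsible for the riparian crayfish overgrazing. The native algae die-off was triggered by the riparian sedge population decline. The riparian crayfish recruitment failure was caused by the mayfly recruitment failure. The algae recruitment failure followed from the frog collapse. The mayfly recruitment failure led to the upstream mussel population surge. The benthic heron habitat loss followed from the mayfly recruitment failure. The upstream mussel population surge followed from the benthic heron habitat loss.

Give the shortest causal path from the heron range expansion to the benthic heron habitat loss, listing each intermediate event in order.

the heron range expansion → the riparian sedge population decline
the riparian sedge population decline → the native algae die-off
the native algae die-off → the algae recruitment failure
the algae recruitment failure → the benthic heron habitat loss
Length: 4 steps.

the heron range expansion → the riparian sedge population decline → the native algae die-off → the algae recruitment failure → the benthic heron habitat loss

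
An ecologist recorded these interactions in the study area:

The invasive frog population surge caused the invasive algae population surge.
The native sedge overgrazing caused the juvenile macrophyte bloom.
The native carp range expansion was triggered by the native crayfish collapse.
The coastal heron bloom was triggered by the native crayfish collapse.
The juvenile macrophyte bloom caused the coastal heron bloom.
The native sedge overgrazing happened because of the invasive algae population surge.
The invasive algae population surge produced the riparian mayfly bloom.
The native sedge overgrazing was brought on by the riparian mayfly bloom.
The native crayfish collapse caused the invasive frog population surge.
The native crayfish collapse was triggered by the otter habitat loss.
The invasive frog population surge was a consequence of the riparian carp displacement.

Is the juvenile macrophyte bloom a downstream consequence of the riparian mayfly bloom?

There is a causal chain: the riparian mayfly bloom → the native sedge overgrazing → the juvenile macrophyte bloom.

Yes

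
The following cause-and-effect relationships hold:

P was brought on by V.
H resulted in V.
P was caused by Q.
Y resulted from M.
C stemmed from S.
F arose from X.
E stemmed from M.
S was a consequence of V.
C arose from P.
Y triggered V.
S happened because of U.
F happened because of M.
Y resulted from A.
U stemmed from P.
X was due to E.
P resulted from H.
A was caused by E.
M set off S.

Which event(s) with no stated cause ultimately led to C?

Tracing upstream from C: C ← S ← M.
A separate upstream branch: C ← P ← H.
A separate upstream branch: C ← P ← Q.
Each of those chain origins has no stated cause.

H, M, Q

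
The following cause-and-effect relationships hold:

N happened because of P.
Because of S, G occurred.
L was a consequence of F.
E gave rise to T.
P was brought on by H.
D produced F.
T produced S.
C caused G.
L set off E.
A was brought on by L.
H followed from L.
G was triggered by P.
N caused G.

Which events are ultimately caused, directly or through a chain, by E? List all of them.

G, S, T

Direct effects: T.
2 steps out: S.
3 steps out: G.
Not reachable from it: D, F, L, A, C, H, P, N.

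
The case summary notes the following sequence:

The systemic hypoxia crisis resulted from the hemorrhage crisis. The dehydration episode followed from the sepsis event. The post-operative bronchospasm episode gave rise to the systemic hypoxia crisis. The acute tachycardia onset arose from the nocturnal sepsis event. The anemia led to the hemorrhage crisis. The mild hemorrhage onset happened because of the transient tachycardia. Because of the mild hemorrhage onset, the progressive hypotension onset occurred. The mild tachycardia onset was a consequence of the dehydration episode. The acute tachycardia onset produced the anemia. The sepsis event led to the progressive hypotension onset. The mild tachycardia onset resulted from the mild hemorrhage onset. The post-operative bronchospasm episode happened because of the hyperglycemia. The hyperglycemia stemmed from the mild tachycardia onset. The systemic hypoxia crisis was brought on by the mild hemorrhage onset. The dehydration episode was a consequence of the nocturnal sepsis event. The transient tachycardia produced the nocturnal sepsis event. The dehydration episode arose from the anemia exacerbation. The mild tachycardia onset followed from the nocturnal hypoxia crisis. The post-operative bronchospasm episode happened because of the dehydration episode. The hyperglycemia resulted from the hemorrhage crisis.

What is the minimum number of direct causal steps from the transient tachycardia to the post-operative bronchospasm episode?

3

Shortest chain: the transient tachycardia → the nocturnal sepsis event → the dehydration episode → the post-operative bronchospasm episode.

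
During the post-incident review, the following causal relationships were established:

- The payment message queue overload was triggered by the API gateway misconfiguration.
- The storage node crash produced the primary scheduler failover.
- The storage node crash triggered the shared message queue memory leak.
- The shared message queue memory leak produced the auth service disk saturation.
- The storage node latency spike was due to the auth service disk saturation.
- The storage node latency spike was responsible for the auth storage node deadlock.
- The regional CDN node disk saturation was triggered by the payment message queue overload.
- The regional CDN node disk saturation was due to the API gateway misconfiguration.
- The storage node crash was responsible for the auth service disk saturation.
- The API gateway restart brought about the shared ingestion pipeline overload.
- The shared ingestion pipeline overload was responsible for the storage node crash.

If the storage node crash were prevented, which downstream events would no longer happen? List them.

Downstream of the storage node crash: the shared message queue memory leak, the auth service disk saturation, the storage node latency spike, the auth storage node deadlock, the primary scheduler failover.

the auth service disk saturation, the auth storage node deadlock, the primary scheduler failover, the shared message queue memory leak, the storage node latency spike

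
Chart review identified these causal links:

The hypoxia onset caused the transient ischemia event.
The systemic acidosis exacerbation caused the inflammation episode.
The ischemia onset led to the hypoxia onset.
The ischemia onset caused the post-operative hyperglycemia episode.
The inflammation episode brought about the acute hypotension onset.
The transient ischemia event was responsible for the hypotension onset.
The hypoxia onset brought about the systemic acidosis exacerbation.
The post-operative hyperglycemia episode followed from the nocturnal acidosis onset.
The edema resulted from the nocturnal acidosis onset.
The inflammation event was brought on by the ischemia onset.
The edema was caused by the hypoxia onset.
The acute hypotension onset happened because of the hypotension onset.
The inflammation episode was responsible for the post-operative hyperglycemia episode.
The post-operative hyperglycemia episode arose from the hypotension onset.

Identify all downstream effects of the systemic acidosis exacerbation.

the acute hypotension onset, the inflammation episode, the post-operative hyperglycemia episode

Direct effects: the inflammation episode.
2 steps out: the post-operative hyperglycemia episode, the acute hypotension onset.
Not reachable from it: the ischemia onset, the nocturnal acidosis onset, the hypoxia onset, the transient ischemia event, the inflammation event, the edema, the hypotension onset.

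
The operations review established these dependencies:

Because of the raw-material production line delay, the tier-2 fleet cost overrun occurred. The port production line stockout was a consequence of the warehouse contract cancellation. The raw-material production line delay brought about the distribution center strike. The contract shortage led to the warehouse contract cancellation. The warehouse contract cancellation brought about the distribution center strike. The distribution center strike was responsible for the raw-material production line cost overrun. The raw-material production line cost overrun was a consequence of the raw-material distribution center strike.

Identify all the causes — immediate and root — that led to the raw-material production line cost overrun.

Immediate causes of the raw-material production line cost overrun: the raw-material distribution center strike, the distribution center strike.
Further upstream: the raw-material production line delay, the contract shortage, the warehouse contract cancellation.

the contract shortage, the distribution center strike, the raw-material distribution center strike, the raw-material production line delay, the warehouse contract cancellation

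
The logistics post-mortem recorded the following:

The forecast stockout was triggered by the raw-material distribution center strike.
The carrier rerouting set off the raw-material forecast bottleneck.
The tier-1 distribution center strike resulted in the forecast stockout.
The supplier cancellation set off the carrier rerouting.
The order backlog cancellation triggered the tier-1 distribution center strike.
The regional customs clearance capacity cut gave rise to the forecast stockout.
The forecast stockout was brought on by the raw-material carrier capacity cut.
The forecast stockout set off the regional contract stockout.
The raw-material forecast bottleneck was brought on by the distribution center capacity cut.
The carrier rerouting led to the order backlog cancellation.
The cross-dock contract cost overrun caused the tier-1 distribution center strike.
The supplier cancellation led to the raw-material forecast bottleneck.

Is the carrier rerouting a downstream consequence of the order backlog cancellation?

No

The order backlog cancellation leads to the tier-1 distribution center strike, the forecast stockout, the regional contract stockout; the carrier rerouting is not among them.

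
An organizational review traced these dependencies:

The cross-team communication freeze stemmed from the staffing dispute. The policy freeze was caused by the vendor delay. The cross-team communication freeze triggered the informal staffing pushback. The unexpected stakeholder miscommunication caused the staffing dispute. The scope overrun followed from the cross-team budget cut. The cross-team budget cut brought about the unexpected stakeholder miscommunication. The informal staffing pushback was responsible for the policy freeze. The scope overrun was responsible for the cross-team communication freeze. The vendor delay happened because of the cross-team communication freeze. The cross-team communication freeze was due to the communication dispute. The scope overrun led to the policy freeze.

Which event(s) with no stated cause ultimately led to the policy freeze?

Tracing upstream from the policy freeze: the policy freeze ← the scope overrun ← the cross-team budget cut.
A separate upstream branch: the policy freeze ← the informal staffing pushback ← the cross-team communication freeze ← the communication dispute.
Each of those chain origins has no stated cause.

the communication dispute, the cross-team budget cut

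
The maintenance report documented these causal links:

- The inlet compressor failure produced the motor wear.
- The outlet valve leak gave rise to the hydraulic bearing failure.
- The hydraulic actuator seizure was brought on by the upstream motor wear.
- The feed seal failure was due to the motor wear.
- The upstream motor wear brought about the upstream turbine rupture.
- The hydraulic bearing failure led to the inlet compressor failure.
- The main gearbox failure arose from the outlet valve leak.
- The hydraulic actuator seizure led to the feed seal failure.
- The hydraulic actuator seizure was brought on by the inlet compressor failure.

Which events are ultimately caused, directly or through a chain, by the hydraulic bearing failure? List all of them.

the feed seal failure, the hydraulic actuator seizure, the inlet compressor failure, the motor wear

Direct effects: the inlet compressor failure.
2 steps out: the motor wear, the hydraulic actuator seizure.
3 steps out: the feed seal failure.
Not reachable from it: the outlet valve leak, the main gearbox failure, the upstream motor wear, the upstream turbine rupture.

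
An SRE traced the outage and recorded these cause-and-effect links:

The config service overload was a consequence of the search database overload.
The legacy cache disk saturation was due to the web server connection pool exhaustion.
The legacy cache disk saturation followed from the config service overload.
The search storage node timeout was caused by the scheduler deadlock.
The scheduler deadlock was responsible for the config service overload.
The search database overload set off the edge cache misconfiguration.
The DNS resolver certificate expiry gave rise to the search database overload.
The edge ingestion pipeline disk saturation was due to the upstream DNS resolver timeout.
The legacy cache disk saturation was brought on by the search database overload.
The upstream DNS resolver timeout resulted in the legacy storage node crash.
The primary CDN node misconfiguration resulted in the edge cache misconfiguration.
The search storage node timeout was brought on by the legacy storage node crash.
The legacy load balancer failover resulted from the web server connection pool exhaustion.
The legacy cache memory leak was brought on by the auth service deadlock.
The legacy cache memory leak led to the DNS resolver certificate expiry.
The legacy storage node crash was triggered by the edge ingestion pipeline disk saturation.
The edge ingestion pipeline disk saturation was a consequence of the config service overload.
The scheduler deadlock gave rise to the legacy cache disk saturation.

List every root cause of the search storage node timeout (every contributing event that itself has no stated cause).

the auth service deadlock, the scheduler deadlock, the upstream DNS resolver timeout

Tracing upstream from the search storage node timeout: the search storage node timeout ← the legacy storage node crash ← the edge ingestion pipeline disk saturation ← the config service overload ← the search database overload ← the DNS resolver certificate expiry ← the legacy cache memory leak ← the auth service deadlock.
A separate upstream branch: the search storage node timeout ← the scheduler deadlock.
A separate upstream branch: the search storage node timeout ← the legacy storage node crash ← the upstream DNS resolver timeout.
Each of those chain origins has no stated cause.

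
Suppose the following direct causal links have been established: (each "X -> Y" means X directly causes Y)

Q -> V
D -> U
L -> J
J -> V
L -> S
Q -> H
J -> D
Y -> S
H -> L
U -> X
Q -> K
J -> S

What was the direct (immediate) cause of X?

U

Upstream contributors include Q, H, L, J, D, but only U feeds directly into X.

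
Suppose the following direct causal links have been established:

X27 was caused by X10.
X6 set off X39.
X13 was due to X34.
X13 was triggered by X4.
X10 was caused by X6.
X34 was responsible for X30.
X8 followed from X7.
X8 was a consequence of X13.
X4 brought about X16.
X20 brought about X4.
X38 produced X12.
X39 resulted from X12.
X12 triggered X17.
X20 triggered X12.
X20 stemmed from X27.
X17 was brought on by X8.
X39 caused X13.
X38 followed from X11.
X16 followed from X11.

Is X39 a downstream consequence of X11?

There is a causal chain: X11 → X38 → X12 → X39.

Yes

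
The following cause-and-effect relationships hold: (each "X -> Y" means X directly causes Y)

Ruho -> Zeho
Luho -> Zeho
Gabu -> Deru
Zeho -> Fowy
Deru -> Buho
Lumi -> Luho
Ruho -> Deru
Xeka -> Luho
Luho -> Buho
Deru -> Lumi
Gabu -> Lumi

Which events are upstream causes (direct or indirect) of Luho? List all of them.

Immediate causes of Luho: Xeka, Lumi.
Further upstream: Gabu, Ruho, Deru.

Deru, Gabu, Lumi, Ruho, Xeka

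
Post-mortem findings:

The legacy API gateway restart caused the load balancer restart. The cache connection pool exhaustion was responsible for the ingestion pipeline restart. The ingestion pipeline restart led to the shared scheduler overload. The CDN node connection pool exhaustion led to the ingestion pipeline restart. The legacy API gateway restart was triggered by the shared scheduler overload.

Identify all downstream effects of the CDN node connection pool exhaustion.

the ingestion pipeline restart, the legacy API gateway restart, the load balancer restart, the shared scheduler overload

Direct effects: the ingestion pipeline restart.
2 steps out: the shared scheduler overload.
3 steps out: the legacy API gateway restart.
4 steps out: the load balancer restart.
Not reachable from it: the cache connection pool exhaustion.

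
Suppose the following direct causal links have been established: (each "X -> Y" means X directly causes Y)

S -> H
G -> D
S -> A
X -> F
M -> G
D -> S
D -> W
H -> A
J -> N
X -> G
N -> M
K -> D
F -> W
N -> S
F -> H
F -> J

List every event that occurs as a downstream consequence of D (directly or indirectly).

Direct effects: W, S.
2 steps out: H, A.
Not reachable from it: X, F, J, N, M, K, G.

A, H, S, W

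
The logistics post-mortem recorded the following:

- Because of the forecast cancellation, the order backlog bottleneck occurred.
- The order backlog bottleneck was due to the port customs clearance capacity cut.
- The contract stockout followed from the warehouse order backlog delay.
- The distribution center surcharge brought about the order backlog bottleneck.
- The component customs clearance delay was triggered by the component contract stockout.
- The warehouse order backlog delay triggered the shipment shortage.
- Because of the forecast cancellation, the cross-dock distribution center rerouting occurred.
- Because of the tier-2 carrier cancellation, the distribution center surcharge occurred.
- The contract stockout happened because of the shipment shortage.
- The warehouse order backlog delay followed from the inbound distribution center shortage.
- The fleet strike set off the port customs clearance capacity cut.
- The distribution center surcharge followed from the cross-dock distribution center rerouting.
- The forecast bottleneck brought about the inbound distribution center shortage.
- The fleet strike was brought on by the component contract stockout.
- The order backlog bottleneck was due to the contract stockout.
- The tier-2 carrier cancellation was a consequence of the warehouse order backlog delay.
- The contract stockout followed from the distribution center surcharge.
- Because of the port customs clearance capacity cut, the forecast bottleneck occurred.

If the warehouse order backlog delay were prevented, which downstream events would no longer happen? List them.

Downstream of the warehouse order backlog delay: the tier-2 carrier cancellation, the shipment shortage, the distribution center surcharge, the contract stockout, the order backlog bottleneck.
Of those, still caused via another path: the distribution center surcharge, the contract stockout, the order backlog bottleneck.
The remainder have no surviving cause.

the shipment shortage, the tier-2 carrier cancellation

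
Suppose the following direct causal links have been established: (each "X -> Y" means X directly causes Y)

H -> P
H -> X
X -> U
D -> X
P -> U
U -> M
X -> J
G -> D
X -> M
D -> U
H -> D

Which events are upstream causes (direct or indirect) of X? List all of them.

D, G, H

Immediate causes of X: H, D.
Further upstream: G.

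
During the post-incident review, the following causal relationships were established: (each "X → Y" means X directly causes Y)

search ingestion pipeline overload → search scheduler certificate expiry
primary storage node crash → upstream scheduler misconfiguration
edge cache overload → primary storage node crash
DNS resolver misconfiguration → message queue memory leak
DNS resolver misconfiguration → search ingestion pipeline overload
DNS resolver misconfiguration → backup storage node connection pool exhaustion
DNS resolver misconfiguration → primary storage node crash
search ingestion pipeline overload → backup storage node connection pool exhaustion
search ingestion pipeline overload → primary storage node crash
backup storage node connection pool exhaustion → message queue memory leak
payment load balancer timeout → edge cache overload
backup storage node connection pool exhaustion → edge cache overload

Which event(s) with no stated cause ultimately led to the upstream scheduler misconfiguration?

Tracing upstream from the upstream scheduler misconfiguration: the upstream scheduler misconfiguration ← the primary storage node crash ← the DNS resolver misconfiguration.
A separate upstream branch: the upstream scheduler misconfiguration ← the primary storage node crash ← the edge cache overload ← the payment load balancer timeout.
Each of those chain origins has no stated cause.

the DNS resolver misconfiguration, the payment load balancer timeout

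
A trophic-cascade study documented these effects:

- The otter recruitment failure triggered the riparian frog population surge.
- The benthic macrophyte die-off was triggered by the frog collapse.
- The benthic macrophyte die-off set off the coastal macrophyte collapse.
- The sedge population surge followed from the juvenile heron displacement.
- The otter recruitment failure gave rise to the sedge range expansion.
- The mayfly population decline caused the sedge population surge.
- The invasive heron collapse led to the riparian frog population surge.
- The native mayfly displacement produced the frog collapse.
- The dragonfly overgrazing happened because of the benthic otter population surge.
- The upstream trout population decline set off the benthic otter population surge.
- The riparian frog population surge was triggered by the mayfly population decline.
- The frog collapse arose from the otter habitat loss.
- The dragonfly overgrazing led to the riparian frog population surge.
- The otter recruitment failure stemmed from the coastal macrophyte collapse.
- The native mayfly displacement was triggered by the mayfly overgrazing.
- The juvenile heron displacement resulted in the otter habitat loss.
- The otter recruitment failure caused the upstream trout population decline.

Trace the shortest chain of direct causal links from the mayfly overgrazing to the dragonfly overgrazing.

the mayfly overgrazing → the native mayfly displacement → the frog collapse → the benthic macrophyte die-off → the coastal macrophyte collapse → the otter recruitment failure → the upstream trout population decline → the benthic otter population surge → the dragonfly overgrazing

the mayfly overgrazing → the native mayfly displacement
the native mayfly displacement → the frog collapse
the frog collapse → the benthic macrophyte die-off
the benthic macrophyte die-off → the coastal macrophyte collapse
the coastal macrophyte collapse → the otter recruitment failure
the otter recruitment failure → the upstream trout population decline
the upstream trout population decline → the benthic otter population surge
the benthic otter population surge → the dragonfly overgrazing
Length: 8 steps.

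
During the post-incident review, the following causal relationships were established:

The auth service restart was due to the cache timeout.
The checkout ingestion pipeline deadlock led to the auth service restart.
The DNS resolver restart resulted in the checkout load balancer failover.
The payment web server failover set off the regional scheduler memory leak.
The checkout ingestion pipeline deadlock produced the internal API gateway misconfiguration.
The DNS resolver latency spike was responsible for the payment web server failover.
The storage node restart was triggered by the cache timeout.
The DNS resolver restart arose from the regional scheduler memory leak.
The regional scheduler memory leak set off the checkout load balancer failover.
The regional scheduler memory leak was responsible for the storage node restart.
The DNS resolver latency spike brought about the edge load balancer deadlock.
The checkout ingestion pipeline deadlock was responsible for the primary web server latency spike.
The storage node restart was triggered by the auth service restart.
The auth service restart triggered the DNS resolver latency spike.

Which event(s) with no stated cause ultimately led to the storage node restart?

Tracing upstream from the storage node restart: the storage node restart ← the auth service restart ← the checkout ingestion pipeline deadlock.
A separate upstream branch: the storage node restart ← the cache timeout.
Each of those chain origins has no stated cause.

the cache timeout, the checkout ingestion pipeline deadlock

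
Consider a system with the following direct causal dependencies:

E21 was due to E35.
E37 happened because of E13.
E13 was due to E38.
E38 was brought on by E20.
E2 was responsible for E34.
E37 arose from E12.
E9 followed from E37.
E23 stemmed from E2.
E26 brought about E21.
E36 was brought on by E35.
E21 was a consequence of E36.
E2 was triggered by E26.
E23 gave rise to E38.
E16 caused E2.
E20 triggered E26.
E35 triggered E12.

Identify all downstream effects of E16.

Direct effects: E2.
2 steps out: E34, E23.
3 steps out: E38.
4 steps out: E13.
5 steps out: E37.
6 steps out: E9.
Not reachable from it: E35, E36, E20, E26, E21, E12.

E13, E2, E23, E34, E37, E38, E9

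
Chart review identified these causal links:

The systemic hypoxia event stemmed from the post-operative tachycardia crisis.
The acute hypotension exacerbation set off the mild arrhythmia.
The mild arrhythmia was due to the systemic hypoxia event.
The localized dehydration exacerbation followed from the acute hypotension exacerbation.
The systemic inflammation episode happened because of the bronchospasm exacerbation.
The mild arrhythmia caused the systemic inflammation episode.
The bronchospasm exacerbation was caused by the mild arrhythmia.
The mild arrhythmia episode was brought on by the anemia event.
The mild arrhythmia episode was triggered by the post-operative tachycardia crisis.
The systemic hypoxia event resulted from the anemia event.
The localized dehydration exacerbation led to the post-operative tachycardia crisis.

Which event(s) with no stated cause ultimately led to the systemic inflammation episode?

Tracing upstream from the systemic inflammation episode: the systemic inflammation episode ← the mild arrhythmia ← the systemic hypoxia event ← the anemia event.
A separate upstream branch: the systemic inflammation episode ← the mild arrhythmia ← the acute hypotension exacerbation.
Each of those chain origins has no stated cause.

the acute hypotension exacerbation, the anemia event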